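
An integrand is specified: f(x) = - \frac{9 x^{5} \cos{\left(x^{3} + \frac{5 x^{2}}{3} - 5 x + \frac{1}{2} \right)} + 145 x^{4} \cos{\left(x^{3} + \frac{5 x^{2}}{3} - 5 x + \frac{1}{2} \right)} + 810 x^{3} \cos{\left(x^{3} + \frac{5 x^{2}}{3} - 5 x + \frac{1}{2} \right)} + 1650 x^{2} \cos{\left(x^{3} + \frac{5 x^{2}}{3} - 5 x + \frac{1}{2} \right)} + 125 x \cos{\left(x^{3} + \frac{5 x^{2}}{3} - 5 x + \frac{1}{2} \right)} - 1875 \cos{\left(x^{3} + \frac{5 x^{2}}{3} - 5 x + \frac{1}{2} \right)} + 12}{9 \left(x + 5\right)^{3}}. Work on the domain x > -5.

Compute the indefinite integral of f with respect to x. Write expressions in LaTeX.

An antiderivative F(x) passes only if d/dx[F] lands on f(x) exactly.
Check: d/dx[\frac{- \left(x + 5\right)^{2} \sin{\left(x^{3} + \frac{5 x^{2}}{3} - 5 x + \frac{1}{2} \right)} + 2}{3 \left(x + 5\right)^{2}}] = \frac{- 9 x^{5} \cos{\left(x^{3} + \frac{5 x^{2}}{3} - 5 x + \frac{1}{2} \right)} - 145 x^{4} \cos{\left(x^{3} + \frac{5 x^{2}}{3} - 5 x + \frac{1}{2} \right)} - 810 x^{3} \cos{\left(x^{3} + \frac{5 x^{2}}{3} - 5 x + \frac{1}{2} \right)} - 1650 x^{2} \cos{\left(x^{3} + \frac{5 x^{2}}{3} - 5 x + \frac{1}{2} \right)} - 125 x \cos{\left(x^{3} + \frac{5 x^{2}}{3} - 5 x + \frac{1}{2} \right)} + 1875 \cos{\left(x^{3} + \frac{5 x^{2}}{3} - 5 x + \frac{1}{2} \right)} - 12}{9 x^{3} + 135 x^{2} + 675 x + 1125}, which equals f(x).

F(x) = \frac{- \left(x + 5\right)^{2} \sin{\left(x^{3} + \frac{5 x^{2}}{3} - 5 x + \frac{1}{2} \right)} + 2}{3 \left(x + 5\right)^{2}} + C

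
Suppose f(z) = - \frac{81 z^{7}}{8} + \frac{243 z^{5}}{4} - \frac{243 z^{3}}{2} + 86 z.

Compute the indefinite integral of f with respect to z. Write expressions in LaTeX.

F(z) = \frac{5 z^{2}}{2} - \frac{\left(3 - \frac{3 z^{2}}{2}\right)^{4}}{4} + C

Integrate term by term and add the pieces.
Check: d/dz[\frac{5 z^{2}}{2} - \frac{\left(3 - \frac{3 z^{2}}{2}\right)^{4}}{4}] = - \frac{81 z^{7}}{8} + \frac{243 z^{5}}{4} - \frac{243 z^{3}}{2} + 86 z = f(z).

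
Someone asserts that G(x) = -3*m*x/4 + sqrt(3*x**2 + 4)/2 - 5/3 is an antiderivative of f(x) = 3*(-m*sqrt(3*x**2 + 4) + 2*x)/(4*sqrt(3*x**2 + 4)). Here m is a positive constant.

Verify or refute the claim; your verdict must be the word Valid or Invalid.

Valid - differentiating G returns exactly f.

d/dx[G] = (-3*m*sqrt(3*x**2 + 4) + 6*x)/(4*sqrt(3*x**2 + 4))
This equals f(x) exactly, so the claim holds.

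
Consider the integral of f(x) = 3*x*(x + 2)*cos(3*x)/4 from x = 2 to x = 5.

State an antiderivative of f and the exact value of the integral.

Recover f(x) by differentiating a candidate F(x); any mismatch rules it out.
F(x) = (9*x**2*sin(3*x) + 18*x*sin(3*x) + 6*x*cos(3*x) - 2*sin(3*x) + 6*cos(3*x))/36 is an antiderivative of f.
Check: d/dx[(9*x**2*sin(3*x) + 18*x*sin(3*x) + 6*x*cos(3*x) - 2*sin(3*x) + 6*cos(3*x))/36] = 3*x**2*cos(3*x)/4 + 3*x*cos(3*x)/2, which equals f(x).
F(5) = cos(15) + 313*sin(15)/36; F(2) = 35*sin(6)/18 + cos(6)/2.
Integral = F(5) - F(2) = cos(15) - cos(6)/2 - 35*sin(6)/18 + 313*sin(15)/36.

Antiderivative: F(x) = (9*x**2*sin(3*x) + 18*x*sin(3*x) + 6*x*cos(3*x) - 2*sin(3*x) + 6*cos(3*x))/36; value = cos(15) - cos(6)/2 - 35*sin(6)/18 + 313*sin(15)/36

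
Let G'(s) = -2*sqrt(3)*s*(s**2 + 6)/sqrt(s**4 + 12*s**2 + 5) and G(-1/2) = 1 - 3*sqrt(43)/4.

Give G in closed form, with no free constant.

G'(s) matches the chain-rule pattern g'(h)*h' with inner function h(s) = s**4/3 + 4*s**2 + 5/3; substituting u = h(s) collapses the integral.
A general antiderivative is -3*sqrt(s**4/3 + 4*s**2 + 5/3) + C.
The condition gives C = 1 - 3*sqrt(43)/4 - (-3*sqrt(43)/4) = 1.
So G(s) = 1 - 3*sqrt(s**4/3 + 4*s**2 + 5/3).
Check: d/ds[1 - 3*sqrt(s**4/3 + 4*s**2 + 5/3)] = (-2*sqrt(3)*s**3 - 12*sqrt(3)*s)/sqrt(s**4 + 12*s**2 + 5), which equals G'(s).

G(s) = 1 - 3*sqrt(s**4/3 + 4*s**2 + 5/3)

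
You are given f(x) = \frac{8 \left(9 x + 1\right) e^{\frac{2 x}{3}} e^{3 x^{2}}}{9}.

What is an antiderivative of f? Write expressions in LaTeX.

An antiderivative is F(x) = \frac{4 e^{\frac{2 x}{3}} e^{3 x^{2}}}{3}.

f matches the chain-rule pattern g'(h)*h' with inner function h(x) = 3 x^{2} + \frac{2 x}{3}; substituting u = h(x) collapses the integral.
Check: d/dx[\frac{4 e^{\frac{2 x}{3}} e^{3 x^{2}}}{3}] = 8 x e^{\frac{2 x}{3}} e^{3 x^{2}} + \frac{8 e^{\frac{2 x}{3}} e^{3 x^{2}}}{9}, which equals f(x).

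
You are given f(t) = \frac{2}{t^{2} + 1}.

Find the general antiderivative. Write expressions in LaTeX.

F(t) = 2 \operatorname{atan}{\left(t \right)} + C

A candidate is checked by its d/dt: the result must match f(t).
Check: d/dt[2 \operatorname{atan}{\left(t \right)}] = \frac{2}{t^{2} + 1} = f(t).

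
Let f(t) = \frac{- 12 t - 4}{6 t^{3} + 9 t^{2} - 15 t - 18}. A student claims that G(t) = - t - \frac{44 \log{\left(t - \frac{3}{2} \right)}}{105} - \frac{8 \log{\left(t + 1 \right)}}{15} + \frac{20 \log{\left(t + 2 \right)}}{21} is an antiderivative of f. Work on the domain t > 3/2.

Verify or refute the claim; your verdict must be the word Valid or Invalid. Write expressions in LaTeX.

Invalid: d/dt[G] - f = -1, which is not 0.

d/dt[G] = \frac{- 6 t^{3} - 9 t^{2} + 3 t + 14}{6 t^{3} + 9 t^{2} - 15 t - 18}
d/dt[G] - f(t) = -1 != 0.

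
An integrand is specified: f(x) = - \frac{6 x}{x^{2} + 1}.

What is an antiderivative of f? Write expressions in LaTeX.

f matches the chain-rule pattern g'(h)*h' with inner function h(x) = x^{2} + 1; substituting u = h(x) collapses the integral.
Check: d/dx[- 3 \log{\left(x^{2} + 1 \right)}] = - \frac{6 x}{x^{2} + 1} = f(x).

An antiderivative is F(x) = - 3 \log{\left(x^{2} + 1 \right)}.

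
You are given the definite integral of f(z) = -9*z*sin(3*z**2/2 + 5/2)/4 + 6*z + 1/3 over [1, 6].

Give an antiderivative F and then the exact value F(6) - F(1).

Integrate term by term and add the pieces.
F(z) = 3*z**2 + z/3 + 3*cos(3*z**2/2 + 5/2)/4 is an antiderivative of f.
Check: d/dz[3*z**2 + z/3 + 3*cos(3*z**2/2 + 5/2)/4] = -9*z*sin(3*z**2/2 + 5/2)/4 + 6*z + 1/3 = f(z).
F(6) = 3*cos(113/2)/4 + 110; F(1) = 3*cos(4)/4 + 10/3.
Integral = F(6) - F(1) = -3*cos(4)/4 + 3*cos(113/2)/4 + 320/3.

Antiderivative: F(z) = 3*z**2 + z/3 + 3*cos(3*z**2/2 + 5/2)/4; value = -3*cos(4)/4 + 3*cos(113/2)/4 + 320/3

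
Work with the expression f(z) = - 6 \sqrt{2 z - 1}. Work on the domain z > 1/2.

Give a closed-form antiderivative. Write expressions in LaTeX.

An antiderivative is F(z) = - 2 \left(2 z - 1\right)^{\frac{3}{2}}.

Since d/dz undoes antidifferentiation here, F'(z) = f(z) is required of F(z).
Check: d/dz[- 2 \left(2 z - 1\right)^{\frac{3}{2}}] = - 6 \sqrt{2 z - 1} = f(z).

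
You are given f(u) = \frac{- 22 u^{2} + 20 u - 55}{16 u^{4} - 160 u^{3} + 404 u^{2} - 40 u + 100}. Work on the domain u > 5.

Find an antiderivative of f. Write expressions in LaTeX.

An antiderivative F(u) passes only if d/du[F] lands on f(u) exactly.
Check: d/du[- \frac{u \operatorname{atan}{\left(2 u \right)} - 5 \operatorname{atan}{\left(2 u \right)} - 5}{4 \left(u - 5\right)}] = \frac{- 22 u^{2} + 20 u - 55}{16 u^{4} - 160 u^{3} + 404 u^{2} - 40 u + 100} = f(u).

An antiderivative is F(u) = - \frac{u \operatorname{atan}{\left(2 u \right)} - 5 \operatorname{atan}{\left(2 u \right)} - 5}{4 \left(u - 5\right)}.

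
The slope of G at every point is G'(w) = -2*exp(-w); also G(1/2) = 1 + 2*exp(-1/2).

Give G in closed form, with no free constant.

G(w) = (exp(w) + 2)*exp(-w)

The proposed G(w) is checked by its d/dw: the result must match the given G'(w).
A general antiderivative is 2*exp(-w) + C.
The condition gives C = 1 + 2*exp(-1/2) - (2*exp(-1/2)) = 1.
So G(w) = (exp(w) + 2)*exp(-w).
Check: d/dw[(exp(w) + 2)*exp(-w)] = -2*exp(-w) = G'(w).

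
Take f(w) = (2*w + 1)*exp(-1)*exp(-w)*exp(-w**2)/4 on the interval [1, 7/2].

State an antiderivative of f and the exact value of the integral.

Antiderivative: F(w) = -exp(-1)*exp(-w)*exp(-w**2)/4; value = -exp(-67/4)/4 + exp(-3)/4

The substitution u = -w**2 - w - 1 works: f is exactly (dF/du)*(du/dw) for that inner function.
F(w) = -exp(-1)*exp(-w)*exp(-w**2)/4 is an antiderivative of f.
Check: d/dw[-exp(-1)*exp(-w)*exp(-w**2)/4] = (2*w + 1)*exp(-1)*exp(-w)*exp(-w**2)/4 = f(w).
F(7/2) = -exp(-67/4)/4; F(1) = -exp(-3)/4.
Integral = F(7/2) - F(1) = -exp(-67/4)/4 + exp(-3)/4.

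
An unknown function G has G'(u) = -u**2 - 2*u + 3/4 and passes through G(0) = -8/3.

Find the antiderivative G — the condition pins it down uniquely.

G(u) = -u**3/3 - u**2 + 3*u/4 - 8/3

The integrand splits into summands that can be handled one at a time.
A general antiderivative is -u**3/3 - u**2 + 3*u/4 - 5/3 + C.
The condition gives C = -8/3 - (-5/3) = -1.
So G(u) = -u**3/3 - u**2 + 3*u/4 - 8/3.
Check: d/du[-u**3/3 - u**2 + 3*u/4 - 8/3] = -u**2 - 2*u + 3/4 = G'(u).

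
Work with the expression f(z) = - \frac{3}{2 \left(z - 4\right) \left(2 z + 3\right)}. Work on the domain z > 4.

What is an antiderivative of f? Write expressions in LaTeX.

The denominator factors as 2 \left(z - 4\right) \left(2 z + 3\right); partial fractions split f into directly integrable pieces: \frac{3}{11 \left(2 z + 3\right)} - \frac{3}{22 \left(z - 4\right)}.
Check: d/dz[- \frac{3 \log{\left(z - 4 \right)}}{22} + \frac{3 \log{\left(z + \frac{3}{2} \right)}}{22}] = - \frac{3}{4 z^{2} - 10 z - 24}, which equals f(z).

An antiderivative is F(z) = - \frac{3 \log{\left(z - 4 \right)}}{22} + \frac{3 \log{\left(z + \frac{3}{2} \right)}}{22}.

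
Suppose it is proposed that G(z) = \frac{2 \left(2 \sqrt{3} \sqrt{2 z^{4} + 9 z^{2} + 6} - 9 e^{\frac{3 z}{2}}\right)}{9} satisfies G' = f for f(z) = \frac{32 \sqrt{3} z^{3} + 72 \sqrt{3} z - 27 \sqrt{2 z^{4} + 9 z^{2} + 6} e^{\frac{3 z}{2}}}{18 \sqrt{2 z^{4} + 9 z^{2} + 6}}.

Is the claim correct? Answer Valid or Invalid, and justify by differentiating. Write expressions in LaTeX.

d/dz[G] = \frac{16 \sqrt{3} z^{3} + 36 \sqrt{3} z - 27 \sqrt{2 z^{4} + 9 z^{2} + 6} e^{\frac{3 z}{2}}}{9 \sqrt{2 z^{4} + 9 z^{2} + 6}}
d/dz[G] - f(z) = - \frac{3 e^{\frac{3 z}{2}}}{2} != 0.

Invalid: d/dz[G] - f = - \frac{3 e^{\frac{3 z}{2}}}{2}, which is not 0.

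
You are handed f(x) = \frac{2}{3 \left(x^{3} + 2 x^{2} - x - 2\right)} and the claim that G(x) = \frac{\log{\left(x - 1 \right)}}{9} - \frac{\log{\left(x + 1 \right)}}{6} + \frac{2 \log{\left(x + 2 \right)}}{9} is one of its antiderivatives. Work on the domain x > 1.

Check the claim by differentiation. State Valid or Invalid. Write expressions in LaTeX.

Invalid: d/dx[G] - f = \frac{1}{6 x + 6}, which is not 0.

d/dx[G] = \frac{x^{2} + x + 2}{6 x^{3} + 12 x^{2} - 6 x - 12}
d/dx[G] - f(x) = \frac{1}{6 x + 6} != 0.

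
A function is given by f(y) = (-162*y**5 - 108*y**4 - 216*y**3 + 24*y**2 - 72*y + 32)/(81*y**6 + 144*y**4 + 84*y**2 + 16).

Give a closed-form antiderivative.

Differentiate the proposed F(y) back; it has to land on f(y) exactly.
Check: d/dy[(-3*y**2*log(9*y**2 + 4) + 3*y**2*log(6) + 4*y - 2*log(9*y**2 + 4) + 2*log(6))/(3*y**2 + 2)] = (-162*y**5 - 108*y**4 - 216*y**3 + 24*y**2 - 72*y + 32)/(81*y**6 + 144*y**4 + 84*y**2 + 16) = f(y).

An antiderivative is F(y) = (-3*y**2*log(9*y**2 + 4) + 3*y**2*log(6) + 4*y - 2*log(9*y**2 + 4) + 2*log(6))/(3*y**2 + 2).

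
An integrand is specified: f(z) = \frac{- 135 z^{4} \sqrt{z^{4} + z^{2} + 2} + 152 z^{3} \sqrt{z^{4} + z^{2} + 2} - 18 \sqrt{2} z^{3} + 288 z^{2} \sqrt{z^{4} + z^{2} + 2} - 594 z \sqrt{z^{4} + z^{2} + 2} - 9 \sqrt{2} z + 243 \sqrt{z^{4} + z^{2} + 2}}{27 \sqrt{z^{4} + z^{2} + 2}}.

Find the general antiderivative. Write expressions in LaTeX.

F(z) = - z^{5} + 2 z^{4} - 3 z^{2} + z - \frac{4 \left(\frac{2 z^{2}}{3} - 2 z + \frac{3}{2}\right)^{2}}{3} - \frac{\sqrt{2 z^{4} + 2 z^{2} + 4}}{3} + C

Recover f(z) by differentiating a candidate F(z); any mismatch rules it out.
Check: d/dz[- z^{5} + 2 z^{4} - 3 z^{2} + z - \frac{4 \left(\frac{2 z^{2}}{3} - 2 z + \frac{3}{2}\right)^{2}}{3} - \frac{\sqrt{2 z^{4} + 2 z^{2} + 4}}{3}] = \frac{- 135 z^{4} \sqrt{z^{4} + z^{2} + 2} + 152 z^{3} \sqrt{z^{4} + z^{2} + 2} - 18 \sqrt{2} z^{3} + 288 z^{2} \sqrt{z^{4} + z^{2} + 2} - 594 z \sqrt{z^{4} + z^{2} + 2} - 9 \sqrt{2} z + 243 \sqrt{z^{4} + z^{2} + 2}}{27 \sqrt{z^{4} + z^{2} + 2}} = f(z).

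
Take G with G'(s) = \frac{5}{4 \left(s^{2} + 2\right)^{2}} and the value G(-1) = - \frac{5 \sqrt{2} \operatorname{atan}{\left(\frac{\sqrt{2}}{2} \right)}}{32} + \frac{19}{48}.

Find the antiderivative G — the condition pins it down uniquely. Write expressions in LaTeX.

G(s) = \frac{5 s}{16 s^{2} + 32} + \frac{5 \sqrt{2} \operatorname{atan}{\left(\frac{\sqrt{2} s}{2} \right)}}{32} + \frac{1}{2}

A first test for any G(s): its s-derivative must equal the given G'(s).
A general antiderivative is \frac{5 s}{16 s^{2} + 32} + \frac{5 \sqrt{2} \operatorname{atan}{\left(\frac{\sqrt{2} s}{2} \right)}}{32} + C.
The condition gives C = - \frac{5 \sqrt{2} \operatorname{atan}{\left(\frac{\sqrt{2}}{2} \right)}}{32} + \frac{19}{48} - (- \frac{5 \sqrt{2} \operatorname{atan}{\left(\frac{\sqrt{2}}{2} \right)}}{32} - \frac{5}{48}) = \frac{1}{2}.
So G(s) = \frac{5 s}{16 s^{2} + 32} + \frac{5 \sqrt{2} \operatorname{atan}{\left(\frac{\sqrt{2} s}{2} \right)}}{32} + \frac{1}{2}.
Check: d/ds[\frac{5 s}{16 s^{2} + 32} + \frac{5 \sqrt{2} \operatorname{atan}{\left(\frac{\sqrt{2} s}{2} \right)}}{32} + \frac{1}{2}] = \frac{5}{4 s^{4} + 16 s^{2} + 16}, which equals G'(s).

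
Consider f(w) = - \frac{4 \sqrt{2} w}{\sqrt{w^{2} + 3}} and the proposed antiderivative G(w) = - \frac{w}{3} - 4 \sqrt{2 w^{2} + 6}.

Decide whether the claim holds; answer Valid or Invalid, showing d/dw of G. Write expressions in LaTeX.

Invalid: d/dw[G] - f = - \frac{1}{3}, which is not 0.

d/dw[G] = \frac{- 12 \sqrt{2} w - \sqrt{w^{2} + 3}}{3 \sqrt{w^{2} + 3}}
d/dw[G] - f(w) = - \frac{1}{3} != 0.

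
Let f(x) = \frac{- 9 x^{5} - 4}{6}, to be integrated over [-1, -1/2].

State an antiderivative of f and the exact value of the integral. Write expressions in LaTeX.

Antiderivative: F(x) = - \frac{x^{6}}{4} - \frac{2 x}{3}; value = - \frac{67}{768}

Since d/dx undoes antidifferentiation here, F'(x) = f(x) is required of F(x).
F(x) = - \frac{x^{6}}{4} - \frac{2 x}{3} is an antiderivative of f.
Check: d/dx[- \frac{x^{6}}{4} - \frac{2 x}{3}] = - \frac{3 x^{5}}{2} - \frac{2}{3}, which equals f(x).
F(-1/2) = \frac{253}{768}; F(-1) = \frac{5}{12}.
Integral = F(-1/2) - F(-1) = - \frac{67}{768}.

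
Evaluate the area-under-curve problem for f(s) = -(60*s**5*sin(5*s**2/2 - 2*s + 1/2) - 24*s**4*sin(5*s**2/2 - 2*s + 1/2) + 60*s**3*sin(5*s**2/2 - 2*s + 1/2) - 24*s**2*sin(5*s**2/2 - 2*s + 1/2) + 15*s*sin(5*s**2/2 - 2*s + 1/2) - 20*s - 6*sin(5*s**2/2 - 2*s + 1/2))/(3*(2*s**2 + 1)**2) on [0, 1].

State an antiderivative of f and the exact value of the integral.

Antiderivative: F(s) = (6*s**2*cos(5*s**2/2 - 2*s + 1/2) + 3*cos(5*s**2/2 - 2*s + 1/2) - 5)/(3*(2*s**2 + 1)); value = -cos(1/2) + cos(1) + 10/9

A candidate is checked by its d/ds: the result must match f(s).
F(s) = (6*s**2*cos(5*s**2/2 - 2*s + 1/2) + 3*cos(5*s**2/2 - 2*s + 1/2) - 5)/(3*(2*s**2 + 1)) is an antiderivative of f.
Check: d/ds[(6*s**2*cos(5*s**2/2 - 2*s + 1/2) + 3*cos(5*s**2/2 - 2*s + 1/2) - 5)/(3*(2*s**2 + 1))] = (-60*s**5*sin(5*s**2/2 - 2*s + 1/2) + 24*s**4*sin(5*s**2/2 - 2*s + 1/2) - 60*s**3*sin(5*s**2/2 - 2*s + 1/2) + 24*s**2*sin(5*s**2/2 - 2*s + 1/2) - 15*s*sin(5*s**2/2 - 2*s + 1/2) + 20*s + 6*sin(5*s**2/2 - 2*s + 1/2))/(12*s**4 + 12*s**2 + 3), which equals f(s).
F(1) = -5/9 + cos(1); F(0) = -5/3 + cos(1/2).
Integral = F(1) - F(0) = -cos(1/2) + cos(1) + 10/9.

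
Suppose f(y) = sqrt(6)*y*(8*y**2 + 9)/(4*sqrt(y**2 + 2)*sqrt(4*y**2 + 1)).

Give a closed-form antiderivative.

f has the shape u'v + uv' for u = sqrt(4*y**2 + 1)/2 and v = sqrt(3*y**2/2 + 3) — it is the derivative of the product u*v.
Check: d/dy[sqrt(6)*sqrt(y**2 + 2)*sqrt(4*y**2 + 1)/4] = (8*sqrt(6)*y**3 + 9*sqrt(6)*y)/(4*sqrt(y**2 + 2)*sqrt(4*y**2 + 1)), which equals f(y).

An antiderivative is F(y) = sqrt(6)*sqrt(y**2 + 2)*sqrt(4*y**2 + 1)/4.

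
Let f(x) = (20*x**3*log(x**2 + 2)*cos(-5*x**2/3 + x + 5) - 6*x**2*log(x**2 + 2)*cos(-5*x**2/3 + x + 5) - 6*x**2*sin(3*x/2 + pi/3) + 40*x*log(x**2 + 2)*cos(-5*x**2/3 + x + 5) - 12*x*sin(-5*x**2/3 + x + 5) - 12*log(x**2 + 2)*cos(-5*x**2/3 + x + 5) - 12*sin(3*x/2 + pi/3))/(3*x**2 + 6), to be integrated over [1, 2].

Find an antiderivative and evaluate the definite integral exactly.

Antiderivative: F(x) = -2*log(x**2 + 2)*sin(-5*x**2/3 + x + 5) + 4*cos(3*x/2 + pi/3)/3; value = 2*log(3)*sin(13/3) - 2*log(6)*sin(1/3) + 4*cos(pi/3 + 3)/3 - 4*cos(pi/3 + 3/2)/3

Since d/dx undoes antidifferentiation here, F'(x) = f(x) is required of F(x).
F(x) = -2*log(x**2 + 2)*sin(-5*x**2/3 + x + 5) + 4*cos(3*x/2 + pi/3)/3 is an antiderivative of f.
Check: d/dx[-2*log(x**2 + 2)*sin(-5*x**2/3 + x + 5) + 4*cos(3*x/2 + pi/3)/3] = (20*x**3*log(x**2 + 2)*cos(-5*x**2/3 + x + 5) - 6*x**2*log(x**2 + 2)*cos(-5*x**2/3 + x + 5) - 6*x**2*sin(3*x/2 + pi/3) + 40*x*log(x**2 + 2)*cos(-5*x**2/3 + x + 5) - 12*x*sin(-5*x**2/3 + x + 5) - 12*log(x**2 + 2)*cos(-5*x**2/3 + x + 5) - 12*sin(3*x/2 + pi/3))/(3*x**2 + 6) = f(x).
F(2) = -2*log(6)*sin(1/3) + 4*cos(pi/3 + 3)/3; F(1) = 4*cos(pi/3 + 3/2)/3 - 2*log(3)*sin(13/3).
Integral = F(2) - F(1) = 2*log(3)*sin(13/3) - 2*log(6)*sin(1/3) + 4*cos(pi/3 + 3)/3 - 4*cos(pi/3 + 3/2)/3.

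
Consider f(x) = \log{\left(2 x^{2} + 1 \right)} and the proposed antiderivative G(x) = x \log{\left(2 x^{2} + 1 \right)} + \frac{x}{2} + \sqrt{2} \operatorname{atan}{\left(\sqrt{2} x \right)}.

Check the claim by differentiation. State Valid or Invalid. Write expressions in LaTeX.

d/dx[G] = \log{\left(2 x^{2} + 1 \right)} + \frac{5}{2}
d/dx[G] - f(x) = \frac{5}{2} != 0.

Invalid: d/dx[G] - f = \frac{5}{2}, which is not 0.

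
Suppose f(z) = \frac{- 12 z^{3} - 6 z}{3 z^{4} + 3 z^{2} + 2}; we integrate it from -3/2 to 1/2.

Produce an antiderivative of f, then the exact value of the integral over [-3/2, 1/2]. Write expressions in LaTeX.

The substitution u = z^{4} + z^{2} + \frac{2}{3} works: f is exactly (dF/du)*(du/dz) for that inner function.
F(z) = - \log{\left(z^{4} + z^{2} + \frac{2}{3} \right)} is an antiderivative of f.
Check: d/dz[- \log{\left(z^{4} + z^{2} + \frac{2}{3} \right)}] = \frac{- 12 z^{3} - 6 z}{3 z^{4} + 3 z^{2} + 2} = f(z).
F(1/2) = - \log{\left(\frac{47}{48} \right)}; F(-3/2) = - \log{\left(\frac{383}{48} \right)}.
Integral = F(1/2) - F(-3/2) = - \log{\left(\frac{47}{48} \right)} + \log{\left(\frac{383}{48} \right)}.

Antiderivative: F(z) = - \log{\left(z^{4} + z^{2} + \frac{2}{3} \right)}; value = - \log{\left(\frac{47}{48} \right)} + \log{\left(\frac{383}{48} \right)}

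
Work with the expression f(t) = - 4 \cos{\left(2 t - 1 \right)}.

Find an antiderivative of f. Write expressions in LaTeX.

An antiderivative F(t) passes only if d/dt[F] lands on f(t) exactly.
Check: d/dt[- 2 \sin{\left(2 t - 1 \right)}] = - 4 \cos{\left(2 t - 1 \right)} = f(t).

An antiderivative is F(t) = - 2 \sin{\left(2 t - 1 \right)}.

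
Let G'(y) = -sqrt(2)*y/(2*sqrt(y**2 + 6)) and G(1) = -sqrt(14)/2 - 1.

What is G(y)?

G(y) = -sqrt(y**2/2 + 3) - 1

G'(y) matches the chain-rule pattern g'(h)*h' with inner function h(y) = y**2/2 + 3; substituting u = h(y) collapses the integral.
A general antiderivative is -sqrt(y**2/2 + 3) + C.
The condition gives C = -sqrt(14)/2 - 1 - (-sqrt(14)/2) = -1.
So G(y) = -sqrt(y**2/2 + 3) - 1.
Check: d/dy[-sqrt(y**2/2 + 3) - 1] = -sqrt(2)*y/(2*sqrt(y**2 + 6)) = G'(y).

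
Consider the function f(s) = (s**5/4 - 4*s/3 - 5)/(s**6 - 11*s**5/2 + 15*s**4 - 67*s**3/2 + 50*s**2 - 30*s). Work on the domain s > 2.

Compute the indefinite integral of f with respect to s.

F(s) = log(s)/6 + 955*log(s - 2)/486 - 653*log(s - 3/2)/348 - 37*log(s**2 + 5)/14094 + 3137*sqrt(5)*atan(sqrt(5)*s/5)/70470 - 1/(27*s - 54) + C

Factor the denominator (6*s*(s - 2)**2*(2*s - 3)*(s**2 + 5)) and decompose: f = -(74*s - 3137)/(14094*(s**2 + 5)) - 653/(174*(2*s - 3)) + 955/(486*(s - 2)) + 1/(27*(s - 2)**2) + 1/(6*s); each piece integrates to a log, atan, or power term.
Check: d/ds[log(s)/6 + 955*log(s - 2)/486 - 653*log(s - 3/2)/348 - 37*log(s**2 + 5)/14094 + 3137*sqrt(5)*atan(sqrt(5)*s/5)/70470 - 1/(27*s - 54)] = (3*s**5 - 16*s - 60)/(12*s**6 - 66*s**5 + 180*s**4 - 402*s**3 + 600*s**2 - 360*s), which equals f(s).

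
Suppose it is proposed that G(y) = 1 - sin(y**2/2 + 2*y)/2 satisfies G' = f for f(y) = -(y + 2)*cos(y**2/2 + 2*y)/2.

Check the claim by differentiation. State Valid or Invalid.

d/dy[G] = -y*cos(y**2/2 + 2*y)/2 - cos(y**2/2 + 2*y)
This equals f(y) exactly, so the claim holds.

Valid. The derivative of G reproduces f.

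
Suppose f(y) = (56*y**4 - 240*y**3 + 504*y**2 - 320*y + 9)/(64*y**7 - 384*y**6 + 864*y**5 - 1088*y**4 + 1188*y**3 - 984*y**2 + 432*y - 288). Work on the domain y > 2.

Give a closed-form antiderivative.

A candidate is checked by its d/dy: the result must match f(y).
Check: d/dy[(-14*y**2 + 40*y - 43)/(32*y**4 - 128*y**3 + 152*y**2 - 96*y + 96)] = (56*y**4 - 240*y**3 + 504*y**2 - 320*y + 9)/(64*y**7 - 384*y**6 + 864*y**5 - 1088*y**4 + 1188*y**3 - 984*y**2 + 432*y - 288) = f(y).

An antiderivative is F(y) = (-14*y**2 + 40*y - 43)/(32*y**4 - 128*y**3 + 152*y**2 - 96*y + 96).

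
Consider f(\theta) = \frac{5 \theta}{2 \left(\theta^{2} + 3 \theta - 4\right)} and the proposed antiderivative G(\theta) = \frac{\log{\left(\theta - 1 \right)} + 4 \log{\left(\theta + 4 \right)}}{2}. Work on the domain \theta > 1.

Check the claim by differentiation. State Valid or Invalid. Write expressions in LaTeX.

d/d\theta[G] = \frac{5 \theta}{2 \theta^{2} + 6 \theta - 8}
This equals f(\theta) exactly, so the claim holds.

Valid: G'(\theta) = f(\theta).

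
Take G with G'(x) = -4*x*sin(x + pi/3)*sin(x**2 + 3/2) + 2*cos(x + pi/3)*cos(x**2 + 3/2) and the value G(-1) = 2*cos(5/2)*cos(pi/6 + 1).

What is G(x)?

G(x) = 2*sin(x + pi/3)*cos(x**2 + 3/2)

Recognize the product-rule pattern: G'(x) = u'v + uv' with u = 2*cos(x**2 + 3/2), v = sin(x + pi/3), so integration by parts undoes it.
A general antiderivative is 2*sin(x + pi/3)*cos(x**2 + 3/2) + C.
The condition gives C = 2*cos(5/2)*cos(pi/6 + 1) - (2*cos(5/2)*cos(pi/6 + 1)) = 0.
So G(x) = 2*sin(x + pi/3)*cos(x**2 + 3/2).
Check: d/dx[2*sin(x + pi/3)*cos(x**2 + 3/2)] = -4*x*sin(x + pi/3)*sin(x**2 + 3/2) + 2*cos(x + pi/3)*cos(x**2 + 3/2) = G'(x).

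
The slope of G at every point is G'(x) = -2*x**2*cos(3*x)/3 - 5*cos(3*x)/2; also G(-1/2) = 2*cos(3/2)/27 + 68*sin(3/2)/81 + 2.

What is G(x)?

G(x) = (-36*x**2*sin(3*x) - 24*x*cos(3*x) - 127*sin(3*x) + 324)/162

Integrate term by term and add the pieces.
A general antiderivative is -2*x**2*sin(3*x)/9 - 4*x*cos(3*x)/27 - 127*sin(3*x)/162 + C.
The condition gives C = 2*cos(3/2)/27 + 68*sin(3/2)/81 + 2 - (2*cos(3/2)/27 + 68*sin(3/2)/81) = 2.
So G(x) = (-36*x**2*sin(3*x) - 24*x*cos(3*x) - 127*sin(3*x) + 324)/162.
Check: d/dx[(-36*x**2*sin(3*x) - 24*x*cos(3*x) - 127*sin(3*x) + 324)/162] = -2*x**2*cos(3*x)/3 - 5*cos(3*x)/2 = G'(x).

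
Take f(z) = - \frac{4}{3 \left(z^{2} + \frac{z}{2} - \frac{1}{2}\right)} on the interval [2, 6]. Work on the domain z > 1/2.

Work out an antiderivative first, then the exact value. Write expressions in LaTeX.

Factor the denominator (3 \left(z + 1\right) \left(2 z - 1\right)) and decompose: f = - \frac{16}{9 \left(2 z - 1\right)} + \frac{8}{9 \left(z + 1\right)}; each piece integrates to a log, atan, or power term.
F(z) = \frac{8 \left(- \log{\left(z - \frac{1}{2} \right)} + \log{\left(z + 1 \right)}\right)}{9} is an antiderivative of f.
Check: d/dz[\frac{8 \left(- \log{\left(z - \frac{1}{2} \right)} + \log{\left(z + 1 \right)}\right)}{9}] = - \frac{8}{6 z^{2} + 3 z - 3}, which equals f(z).
F(6) = - \frac{8 \log{\left(\frac{11}{2} \right)}}{9} + \frac{8 \log{\left(7 \right)}}{9}; F(2) = - \frac{8 \log{\left(\frac{3}{2} \right)}}{9} + \frac{8 \log{\left(3 \right)}}{9}.
Integral = F(6) - F(2) = - \frac{8 \log{\left(\frac{11}{2} \right)}}{9} - \frac{8 \log{\left(3 \right)}}{9} + \frac{8 \log{\left(\frac{3}{2} \right)}}{9} + \frac{8 \log{\left(7 \right)}}{9}.

Antiderivative: F(z) = \frac{8 \left(- \log{\left(z - \frac{1}{2} \right)} + \log{\left(z + 1 \right)}\right)}{9}; value = - \frac{8 \log{\left(\frac{11}{2} \right)}}{9} - \frac{8 \log{\left(3 \right)}}{9} + \frac{8 \log{\left(\frac{3}{2} \right)}}{9} + \frac{8 \log{\left(7 \right)}}{9}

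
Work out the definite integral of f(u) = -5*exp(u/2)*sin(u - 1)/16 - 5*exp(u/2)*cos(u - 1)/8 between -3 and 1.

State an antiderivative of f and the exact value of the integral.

Antiderivative: F(u) = -5*exp(u/2)*sin(u - 1)/8; value = -5*exp(-3/2)*sin(4)/8

Recognize the product-rule pattern: f = v'r + vr' with v = -5*exp(u/2)/8, r = sin(u - 1), so integration by parts undoes it.
F(u) = -5*exp(u/2)*sin(u - 1)/8 is an antiderivative of f.
Check: d/du[-5*exp(u/2)*sin(u - 1)/8] = -5*exp(u/2)*sin(u - 1)/16 - 5*exp(u/2)*cos(u - 1)/8 = f(u).
F(1) = 0; F(-3) = 5*exp(-3/2)*sin(4)/8.
Integral = F(1) - F(-3) = -5*exp(-3/2)*sin(4)/8.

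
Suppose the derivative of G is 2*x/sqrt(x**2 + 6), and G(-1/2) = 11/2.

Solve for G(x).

G(x) = (4*sqrt(x**2 + 6) + 1)/2

The substitution u = x**2 + 6 works: G'(x) is exactly (dG/du)*(du/dx) for that inner function.
A general antiderivative is 2*sqrt(x**2 + 6) + C.
The condition gives C = 11/2 - (5) = 1/2.
So G(x) = (4*sqrt(x**2 + 6) + 1)/2.
Check: d/dx[(4*sqrt(x**2 + 6) + 1)/2] = 2*x/sqrt(x**2 + 6) = G'(x).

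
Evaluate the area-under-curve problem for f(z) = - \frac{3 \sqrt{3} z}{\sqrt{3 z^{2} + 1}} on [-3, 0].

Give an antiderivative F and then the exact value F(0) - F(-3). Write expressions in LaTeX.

Antiderivative: F(z) = - 3 \sqrt{z^{2} + \frac{1}{3}}; value = - \sqrt{3} + 2 \sqrt{21}

The substitution u = z^{2} + \frac{1}{3} works: f is exactly (dF/du)*(du/dz) for that inner function.
F(z) = - 3 \sqrt{z^{2} + \frac{1}{3}} is an antiderivative of f.
Check: d/dz[- 3 \sqrt{z^{2} + \frac{1}{3}}] = - \frac{3 \sqrt{3} z}{\sqrt{3 z^{2} + 1}} = f(z).
F(0) = - \sqrt{3}; F(-3) = - 2 \sqrt{21}.
Integral = F(0) - F(-3) = - \sqrt{3} + 2 \sqrt{21}.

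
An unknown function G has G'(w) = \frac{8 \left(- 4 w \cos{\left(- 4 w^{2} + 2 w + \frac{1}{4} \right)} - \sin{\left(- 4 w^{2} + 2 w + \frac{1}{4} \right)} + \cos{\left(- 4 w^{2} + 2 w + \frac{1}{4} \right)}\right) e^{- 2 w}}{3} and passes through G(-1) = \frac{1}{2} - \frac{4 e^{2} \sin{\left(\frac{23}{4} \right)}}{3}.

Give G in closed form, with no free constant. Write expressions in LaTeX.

G(w) = \frac{\left(3 e^{2 w} + 8 \sin{\left(- 4 w^{2} + 2 w + \frac{1}{4} \right)}\right) e^{- 2 w}}{6}

Recognize the product-rule pattern: G'(w) = u'v + uv' with u = \frac{4 e^{- 2 w}}{3}, v = \sin{\left(- 4 w^{2} + 2 w + \frac{1}{4} \right)}, so integration by parts undoes it.
A general antiderivative is \frac{4 e^{- 2 w} \sin{\left(- 4 w^{2} + 2 w + \frac{1}{4} \right)}}{3} + C.
The condition gives C = \frac{1}{2} - \frac{4 e^{2} \sin{\left(\frac{23}{4} \right)}}{3} - (- \frac{4 e^{2} \sin{\left(\frac{23}{4} \right)}}{3}) = \frac{1}{2}.
So G(w) = \frac{\left(3 e^{2 w} + 8 \sin{\left(- 4 w^{2} + 2 w + \frac{1}{4} \right)}\right) e^{- 2 w}}{6}.
Check: d/dw[\frac{\left(3 e^{2 w} + 8 \sin{\left(- 4 w^{2} + 2 w + \frac{1}{4} \right)}\right) e^{- 2 w}}{6}] = \frac{\left(- 32 w \cos{\left(- 4 w^{2} + 2 w + \frac{1}{4} \right)} - 8 \sin{\left(- 4 w^{2} + 2 w + \frac{1}{4} \right)} + 8 \cos{\left(- 4 w^{2} + 2 w + \frac{1}{4} \right)}\right) e^{- 2 w}}{3}, which equals G'(w).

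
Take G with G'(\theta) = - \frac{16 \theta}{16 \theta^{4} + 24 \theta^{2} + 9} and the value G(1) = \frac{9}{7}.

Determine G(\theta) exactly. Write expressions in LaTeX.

G(\theta) = 1 + \frac{1}{2 \theta^{2} + \frac{3}{2}}

G'(\theta) matches the chain-rule pattern g'(h)*h' with inner function h(\theta) = 2 \theta^{2} + \frac{3}{2}; substituting u = h(\theta) collapses the integral.
A general antiderivative is \frac{1}{2 \theta^{2} + \frac{3}{2}} + C.
The condition gives C = \frac{9}{7} - (\frac{2}{7}) = 1.
So G(\theta) = 1 + \frac{1}{2 \theta^{2} + \frac{3}{2}}.
Check: d/d\theta[1 + \frac{1}{2 \theta^{2} + \frac{3}{2}}] = - \frac{16 \theta}{16 \theta^{4} + 24 \theta^{2} + 9} = G'(\theta).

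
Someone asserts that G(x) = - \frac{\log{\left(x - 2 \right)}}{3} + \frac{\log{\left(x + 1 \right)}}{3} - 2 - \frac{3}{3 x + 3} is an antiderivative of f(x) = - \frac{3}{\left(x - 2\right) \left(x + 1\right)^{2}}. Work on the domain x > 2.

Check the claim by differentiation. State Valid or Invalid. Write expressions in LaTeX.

d/dx[G] = - \frac{3}{x^{3} - 3 x - 2}
This equals f(x) exactly, so the claim holds.

Valid: G'(x) = f(x).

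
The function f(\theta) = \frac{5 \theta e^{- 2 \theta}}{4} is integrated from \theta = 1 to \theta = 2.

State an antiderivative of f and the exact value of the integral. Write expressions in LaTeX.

f has the shape u'v + uv' for u = - \frac{5 \theta}{8} - \frac{5}{16} and v = e^{- 2 \theta} — it is the derivative of the product u*v.
F(\theta) = \frac{\left(- 10 \theta - 5\right) e^{- 2 \theta}}{16} is an antiderivative of f.
Check: d/d\theta[\frac{\left(- 10 \theta - 5\right) e^{- 2 \theta}}{16}] = \frac{5 \theta e^{- 2 \theta}}{4} = f(\theta).
F(2) = - \frac{25}{16 e^{4}}; F(1) = - \frac{15}{16 e^{2}}.
Integral = F(2) - F(1) = - \frac{25}{16 e^{4}} + \frac{15}{16 e^{2}}.

Antiderivative: F(\theta) = \frac{\left(- 10 \theta - 5\right) e^{- 2 \theta}}{16}; value = - \frac{25}{16 e^{4}} + \frac{15}{16 e^{2}}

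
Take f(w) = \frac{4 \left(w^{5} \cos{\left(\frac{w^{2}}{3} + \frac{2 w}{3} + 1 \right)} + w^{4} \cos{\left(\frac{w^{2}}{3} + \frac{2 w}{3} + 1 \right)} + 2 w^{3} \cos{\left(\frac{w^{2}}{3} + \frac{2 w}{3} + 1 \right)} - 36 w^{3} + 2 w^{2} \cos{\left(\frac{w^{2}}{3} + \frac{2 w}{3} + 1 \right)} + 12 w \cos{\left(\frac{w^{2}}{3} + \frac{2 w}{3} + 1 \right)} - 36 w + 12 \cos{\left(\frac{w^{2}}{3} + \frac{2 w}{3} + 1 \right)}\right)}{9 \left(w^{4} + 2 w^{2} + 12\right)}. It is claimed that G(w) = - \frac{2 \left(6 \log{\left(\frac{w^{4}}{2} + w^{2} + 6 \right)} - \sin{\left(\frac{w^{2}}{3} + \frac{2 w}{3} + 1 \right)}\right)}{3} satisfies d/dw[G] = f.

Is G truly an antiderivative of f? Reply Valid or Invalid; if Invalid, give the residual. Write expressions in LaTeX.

d/dw[G] = \frac{4 w^{5} \cos{\left(\frac{w^{2}}{3} + \frac{2 w}{3} + 1 \right)} + 4 w^{4} \cos{\left(\frac{w^{2}}{3} + \frac{2 w}{3} + 1 \right)} + 8 w^{3} \cos{\left(\frac{w^{2}}{3} + \frac{2 w}{3} + 1 \right)} - 144 w^{3} + 8 w^{2} \cos{\left(\frac{w^{2}}{3} + \frac{2 w}{3} + 1 \right)} + 48 w \cos{\left(\frac{w^{2}}{3} + \frac{2 w}{3} + 1 \right)} - 144 w + 48 \cos{\left(\frac{w^{2}}{3} + \frac{2 w}{3} + 1 \right)}}{9 w^{4} + 18 w^{2} + 108}
This equals f(w) exactly, so the claim holds.

Valid. The derivative of G reproduces f.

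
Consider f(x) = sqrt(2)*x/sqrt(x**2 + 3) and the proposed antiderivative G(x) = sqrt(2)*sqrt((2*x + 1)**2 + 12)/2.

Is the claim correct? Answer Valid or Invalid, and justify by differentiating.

Invalid: d/dx[G] - f = (2*sqrt(2)*x*sqrt(x**2 + 3) - sqrt(2)*x*sqrt(4*x**2 + 4*x + 13) + sqrt(2)*sqrt(x**2 + 3))/(sqrt(x**2 + 3)*sqrt(4*x**2 + 4*x + 13)), which is not 0.

d/dx[G] = (2*sqrt(2)*x + sqrt(2))/sqrt(4*x**2 + 4*x + 13)
d/dx[G] - f(x) = (2*sqrt(2)*x*sqrt(x**2 + 3) - sqrt(2)*x*sqrt(4*x**2 + 4*x + 13) + sqrt(2)*sqrt(x**2 + 3))/(sqrt(x**2 + 3)*sqrt(4*x**2 + 4*x + 13)) != 0.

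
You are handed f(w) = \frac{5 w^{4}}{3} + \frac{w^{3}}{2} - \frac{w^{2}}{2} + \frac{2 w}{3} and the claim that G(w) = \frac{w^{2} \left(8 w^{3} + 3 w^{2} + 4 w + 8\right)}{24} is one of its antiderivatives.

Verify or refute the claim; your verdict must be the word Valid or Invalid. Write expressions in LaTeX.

Invalid: d/dw[G] - f = w^{2}, which is not 0.

d/dw[G] = \frac{5 w^{4}}{3} + \frac{w^{3}}{2} + \frac{w^{2}}{2} + \frac{2 w}{3}
d/dw[G] - f(w) = w^{2} != 0.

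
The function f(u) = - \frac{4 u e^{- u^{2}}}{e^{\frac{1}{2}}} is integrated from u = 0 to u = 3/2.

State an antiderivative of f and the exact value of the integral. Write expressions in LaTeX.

Antiderivative: F(u) = \frac{2 e^{- u^{2}}}{e^{\frac{1}{2}}}; value = - \frac{2}{e^{\frac{1}{2}}} + \frac{2}{e^{\frac{11}{4}}}

f matches the chain-rule pattern g'(h)*h' with inner function h(u) = - u^{2} - \frac{1}{2}; substituting w = h(u) collapses the integral.
F(u) = \frac{2 e^{- u^{2}}}{e^{\frac{1}{2}}} is an antiderivative of f.
Check: d/du[\frac{2 e^{- u^{2}}}{e^{\frac{1}{2}}}] = - \frac{4 u e^{- u^{2}}}{e^{\frac{1}{2}}} = f(u).
F(3/2) = \frac{2}{e^{\frac{11}{4}}}; F(0) = \frac{2}{e^{\frac{1}{2}}}.
Integral = F(3/2) - F(0) = - \frac{2}{e^{\frac{1}{2}}} + \frac{2}{e^{\frac{11}{4}}}.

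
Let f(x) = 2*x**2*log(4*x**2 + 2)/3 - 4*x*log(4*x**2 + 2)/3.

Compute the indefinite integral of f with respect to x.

F(x) = -4*x**3/27 + 2*x**2/3 + 2*x/9 + (2*x**3/9 - 2*x**2/3)*log(4*x**2 + 2) - log(x**2 + 1/2)/3 - sqrt(2)*atan(sqrt(2)*x)/9 + C

The integrand splits into summands that can be handled one at a time.
Check: d/dx[-4*x**3/27 + 2*x**2/3 + 2*x/9 + (2*x**3/9 - 2*x**2/3)*log(4*x**2 + 2) - log(x**2 + 1/2)/3 - sqrt(2)*atan(sqrt(2)*x)/9] = 2*x**2*log(2*x**2 + 1)/3 + 2*x**2*log(2)/3 - 4*x*log(2*x**2 + 1)/3 - 4*x*log(2)/3, which equals f(x).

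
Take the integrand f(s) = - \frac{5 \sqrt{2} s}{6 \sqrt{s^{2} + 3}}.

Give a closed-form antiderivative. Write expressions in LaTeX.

f matches the chain-rule pattern g'(h)*h' with inner function h(s) = \frac{s^{2}}{2} + \frac{3}{2}; substituting u = h(s) collapses the integral.
Check: d/ds[- \frac{5 \sqrt{\frac{s^{2}}{2} + \frac{3}{2}}}{3}] = - \frac{5 \sqrt{2} s}{6 \sqrt{s^{2} + 3}} = f(s).

An antiderivative is F(s) = - \frac{5 \sqrt{\frac{s^{2}}{2} + \frac{3}{2}}}{3}.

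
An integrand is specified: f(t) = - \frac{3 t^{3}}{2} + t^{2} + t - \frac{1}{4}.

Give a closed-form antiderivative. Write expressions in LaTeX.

An antiderivative is F(t) = \frac{t \left(- 9 t^{3} + 8 t^{2} + 12 t - 6\right)}{24}.

The integrand splits into summands that can be handled one at a time.
Check: d/dt[\frac{t \left(- 9 t^{3} + 8 t^{2} + 12 t - 6\right)}{24}] = - \frac{3 t^{3}}{2} + t^{2} + t - \frac{1}{4} = f(t).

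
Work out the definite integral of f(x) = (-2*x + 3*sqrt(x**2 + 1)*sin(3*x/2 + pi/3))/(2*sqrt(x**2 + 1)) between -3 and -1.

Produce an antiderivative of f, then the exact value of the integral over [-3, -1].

A candidate is checked by its d/dx: the result must match f(x).
F(x) = -sqrt(x**2 + 1) - cos(3*x/2 + pi/3) is an antiderivative of f.
Check: d/dx[-sqrt(x**2 + 1) - cos(3*x/2 + pi/3)] = (-2*x + 3*sqrt(x**2 + 1)*sin(3*x/2 + pi/3))/(2*sqrt(x**2 + 1)) = f(x).
F(-1) = -sqrt(2) - sin(pi/6 + 3/2); F(-3) = -sqrt(10) - sin(pi/6 + 9/2).
Integral = F(-1) - F(-3) = -sqrt(2) + sin(pi/6 + 9/2) - sin(pi/6 + 3/2) + sqrt(10).

Antiderivative: F(x) = -sqrt(x**2 + 1) - cos(3*x/2 + pi/3); value = -sqrt(2) + sin(pi/6 + 9/2) - sin(pi/6 + 3/2) + sqrt(10)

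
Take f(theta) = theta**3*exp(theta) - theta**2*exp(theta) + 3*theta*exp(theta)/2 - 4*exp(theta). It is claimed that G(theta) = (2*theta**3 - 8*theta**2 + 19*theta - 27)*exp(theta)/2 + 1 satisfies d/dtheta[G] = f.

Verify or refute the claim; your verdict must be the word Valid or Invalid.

Valid: G'(theta) = f(theta).

d/dtheta[G] = theta**3*exp(theta) - theta**2*exp(theta) + 3*theta*exp(theta)/2 - 4*exp(theta)
This equals f(theta) exactly, so the claim holds.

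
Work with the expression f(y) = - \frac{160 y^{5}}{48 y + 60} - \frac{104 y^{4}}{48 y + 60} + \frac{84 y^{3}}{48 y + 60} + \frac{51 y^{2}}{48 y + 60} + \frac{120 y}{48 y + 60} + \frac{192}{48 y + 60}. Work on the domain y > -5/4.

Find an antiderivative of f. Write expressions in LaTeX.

Integrate term by term and add the pieces.
Check: d/dy[\frac{- 8 y^{5} + 6 y^{4} - 3 y^{3} + 12 y^{2} + 48 \log{\left(4 y + 5 \right)}}{12}] = \frac{- 160 y^{5} - 104 y^{4} + 84 y^{3} + 51 y^{2} + 120 y + 192}{48 y + 60}, which equals f(y).

An antiderivative is F(y) = \frac{- 8 y^{5} + 6 y^{4} - 3 y^{3} + 12 y^{2} + 48 \log{\left(4 y + 5 \right)}}{12}.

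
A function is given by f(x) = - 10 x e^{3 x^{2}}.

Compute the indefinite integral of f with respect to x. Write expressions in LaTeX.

The substitution u = 3 x^{2} works: f is exactly (dF/du)*(du/dx) for that inner function.
Check: d/dx[- \frac{5 e^{3 x^{2}}}{3}] = - 10 x e^{3 x^{2}} = f(x).

F(x) = - \frac{5 e^{3 x^{2}}}{3} + C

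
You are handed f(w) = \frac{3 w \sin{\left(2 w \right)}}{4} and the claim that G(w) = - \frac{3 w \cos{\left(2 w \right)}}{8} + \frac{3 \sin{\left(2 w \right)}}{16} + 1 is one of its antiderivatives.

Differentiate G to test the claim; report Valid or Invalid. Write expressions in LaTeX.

d/dw[G] = \frac{3 w \sin{\left(2 w \right)}}{4}
This equals f(w) exactly, so the claim holds.

Valid - differentiating G returns exactly f.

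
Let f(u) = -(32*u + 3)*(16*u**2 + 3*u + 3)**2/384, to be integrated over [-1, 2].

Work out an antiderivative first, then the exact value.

f matches the chain-rule pattern g'(h)*h' with inner function h(u) = 4*u**2/3 + u/4 + 1/4; substituting w = h(u) collapses the integral.
F(u) = -32*u**6/9 - 2*u**5 - 19*u**4/8 - 99*u**3/128 - 57*u**2/128 - 9*u/128 is an antiderivative of f.
Check: d/du[-32*u**6/9 - 2*u**5 - 19*u**4/8 - 99*u**3/128 - 57*u**2/128 - 9*u/128] = -64*u**5/3 - 10*u**4 - 19*u**3/2 - 297*u**2/128 - 57*u/64 - 9/128, which equals f(u).
F(2) = -194495/576; F(-1) = -4069/1152.
Integral = F(2) - F(-1) = -42769/128.

Antiderivative: F(u) = -32*u**6/9 - 2*u**5 - 19*u**4/8 - 99*u**3/128 - 57*u**2/128 - 9*u/128; value = -42769/128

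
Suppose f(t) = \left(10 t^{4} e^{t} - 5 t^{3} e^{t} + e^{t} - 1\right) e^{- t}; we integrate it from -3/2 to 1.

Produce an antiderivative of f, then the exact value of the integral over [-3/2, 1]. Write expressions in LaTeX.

An antiderivative F(t) passes only if d/dt[F] lands on f(t) exactly.
F(t) = \frac{\left(8 t^{5} e^{t} - 5 t^{4} e^{t} + 4 t e^{t} - 8 e^{t} + 4\right) e^{- t}}{4} is an antiderivative of f.
Check: d/dt[\frac{\left(8 t^{5} e^{t} - 5 t^{4} e^{t} + 4 t e^{t} - 8 e^{t} + 4\right) e^{- t}}{4}] = \left(10 t^{4} e^{t} - 5 t^{3} e^{t} + e^{t} - 1\right) e^{- t} = f(t).
F(1) = - \frac{1}{4} + e^{-1}; F(-3/2) = - \frac{1601}{64} + e^{\frac{3}{2}}.
Integral = F(1) - F(-3/2) = - e^{\frac{3}{2}} + e^{-1} + \frac{1585}{64}.

Antiderivative: F(t) = \frac{\left(8 t^{5} e^{t} - 5 t^{4} e^{t} + 4 t e^{t} - 8 e^{t} + 4\right) e^{- t}}{4}; value = - e^{\frac{3}{2}} + e^{-1} + \frac{1585}{64}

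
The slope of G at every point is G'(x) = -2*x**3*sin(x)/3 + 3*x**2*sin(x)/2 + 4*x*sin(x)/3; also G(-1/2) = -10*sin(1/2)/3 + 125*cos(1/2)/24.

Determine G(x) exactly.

The integrand splits into summands that can be handled one at a time.
A general antiderivative is 2*x**3*cos(x)/3 - 2*x**2*sin(x) - 3*x**2*cos(x)/2 + 3*x*sin(x) - 16*x*cos(x)/3 + 16*sin(x)/3 + 3*cos(x) + C.
The condition gives C = -10*sin(1/2)/3 + 125*cos(1/2)/24 - (-10*sin(1/2)/3 + 125*cos(1/2)/24) = 0.
So G(x) = 2*x**3*cos(x)/3 - 2*x**2*sin(x) - 3*x**2*cos(x)/2 + 3*x*sin(x) - 16*x*cos(x)/3 + 16*sin(x)/3 + 3*cos(x).
Check: d/dx[2*x**3*cos(x)/3 - 2*x**2*sin(x) - 3*x**2*cos(x)/2 + 3*x*sin(x) - 16*x*cos(x)/3 + 16*sin(x)/3 + 3*cos(x)] = -2*x**3*sin(x)/3 + 3*x**2*sin(x)/2 + 4*x*sin(x)/3 = G'(x).

G(x) = 2*x**3*cos(x)/3 - 2*x**2*sin(x) - 3*x**2*cos(x)/2 + 3*x*sin(x) - 16*x*cos(x)/3 + 16*sin(x)/3 + 3*cos(x)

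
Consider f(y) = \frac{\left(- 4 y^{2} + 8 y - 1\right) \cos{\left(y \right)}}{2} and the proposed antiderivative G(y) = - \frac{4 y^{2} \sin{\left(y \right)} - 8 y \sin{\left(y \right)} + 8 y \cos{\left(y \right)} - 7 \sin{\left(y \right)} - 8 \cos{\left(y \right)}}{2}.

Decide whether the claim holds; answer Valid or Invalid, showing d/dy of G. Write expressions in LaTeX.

d/dy[G] = - 2 y^{2} \cos{\left(y \right)} + 4 y \cos{\left(y \right)} - \frac{\cos{\left(y \right)}}{2}
This equals f(y) exactly, so the claim holds.

Valid. The derivative of G reproduces f.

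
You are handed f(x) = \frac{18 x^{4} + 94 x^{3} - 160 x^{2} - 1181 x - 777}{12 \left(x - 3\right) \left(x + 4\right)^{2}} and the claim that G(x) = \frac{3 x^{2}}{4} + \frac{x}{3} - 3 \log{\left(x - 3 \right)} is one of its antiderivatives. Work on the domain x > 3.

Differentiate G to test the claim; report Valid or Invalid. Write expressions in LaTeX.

Invalid: d/dx[G] - f = - \frac{1}{4 x^{2} + 32 x + 64}, which is not 0.

d/dx[G] = \frac{9 x^{2} - 25 x - 24}{6 x - 18}
d/dx[G] - f(x) = - \frac{1}{4 x^{2} + 32 x + 64} != 0.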